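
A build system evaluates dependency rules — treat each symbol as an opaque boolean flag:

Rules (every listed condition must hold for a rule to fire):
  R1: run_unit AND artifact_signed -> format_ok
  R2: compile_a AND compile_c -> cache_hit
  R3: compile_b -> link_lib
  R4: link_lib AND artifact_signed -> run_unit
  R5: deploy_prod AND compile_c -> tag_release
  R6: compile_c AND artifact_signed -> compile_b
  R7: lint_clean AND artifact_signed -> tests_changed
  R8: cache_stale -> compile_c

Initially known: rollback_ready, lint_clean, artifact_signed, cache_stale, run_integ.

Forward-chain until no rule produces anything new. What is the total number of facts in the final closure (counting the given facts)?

11

Round 1: R7 [lint_clean AND artifact_signed -> tests_changed]; R8 [cache_stale -> compile_c]. New: tests_changed, compile_c.
Round 2: R6 [compile_c AND artifact_signed -> compile_b]. New: compile_b.
Round 3: R3 [compile_b -> link_lib]. New: link_lib.
Round 4: R4 [link_lib AND artifact_signed -> run_unit]. New: run_unit.
Round 5: R1 [run_unit AND artifact_signed -> format_ok]. New: format_ok.
Closure: {artifact_signed, cache_stale, compile_b, compile_c, format_ok, link_lib, lint_clean, rollback_ready, run_integ, run_unit, tests_changed} — 11 facts.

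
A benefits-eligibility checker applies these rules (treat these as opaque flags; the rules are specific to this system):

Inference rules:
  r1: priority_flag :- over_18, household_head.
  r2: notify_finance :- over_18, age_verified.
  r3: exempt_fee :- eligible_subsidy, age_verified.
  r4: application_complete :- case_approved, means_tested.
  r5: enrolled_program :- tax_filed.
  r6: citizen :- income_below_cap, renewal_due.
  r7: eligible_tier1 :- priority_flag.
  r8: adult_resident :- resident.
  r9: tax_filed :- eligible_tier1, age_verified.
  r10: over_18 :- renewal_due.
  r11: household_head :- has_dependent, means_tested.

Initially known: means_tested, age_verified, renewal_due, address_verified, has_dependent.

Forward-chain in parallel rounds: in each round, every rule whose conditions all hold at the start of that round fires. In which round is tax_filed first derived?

Round 1 — r10, r11, derive over_18, household_head.
Round 2 — r1, r2, derive priority_flag, notify_finance.
Round 3 — r7, derive eligible_tier1.
Round 4 — r9, derive tax_filed.
tax_filed first appears in round 4.

4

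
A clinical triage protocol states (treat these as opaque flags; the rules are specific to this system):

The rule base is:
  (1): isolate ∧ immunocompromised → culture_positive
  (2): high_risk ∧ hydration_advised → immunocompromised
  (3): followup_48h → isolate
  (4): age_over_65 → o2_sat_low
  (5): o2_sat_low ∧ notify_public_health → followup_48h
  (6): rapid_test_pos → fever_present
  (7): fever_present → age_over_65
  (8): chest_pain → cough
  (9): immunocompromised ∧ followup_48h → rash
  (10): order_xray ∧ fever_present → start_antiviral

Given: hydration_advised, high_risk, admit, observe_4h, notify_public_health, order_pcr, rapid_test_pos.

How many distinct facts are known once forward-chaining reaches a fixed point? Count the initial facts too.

Round 1: (2) [high_risk ∧ hydration_advised → immunocompromised]; (6) [rapid_test_pos → fever_present]. New: immunocompromised, fever_present.
Round 2: (7) [fever_present → age_over_65]. New: age_over_65.
Round 3: (4) [age_over_65 → o2_sat_low]. New: o2_sat_low.
Round 4: (5) [o2_sat_low ∧ notify_public_health → followup_48h]. New: followup_48h.
Round 5: (3) [followup_48h → isolate]; (9) [immunocompromised ∧ followup_48h → rash]. New: isolate, rash.
Round 6: (1) [isolate ∧ immunocompromised → culture_positive]. New: culture_positive.
Closure: {admit, age_over_65, culture_positive, fever_present, followup_48h, high_risk, hydration_advised, immunocompromised, isolate, notify_public_health, o2_sat_low, observe_4h, order_pcr, rapid_test_pos, rash} — 15 facts.

15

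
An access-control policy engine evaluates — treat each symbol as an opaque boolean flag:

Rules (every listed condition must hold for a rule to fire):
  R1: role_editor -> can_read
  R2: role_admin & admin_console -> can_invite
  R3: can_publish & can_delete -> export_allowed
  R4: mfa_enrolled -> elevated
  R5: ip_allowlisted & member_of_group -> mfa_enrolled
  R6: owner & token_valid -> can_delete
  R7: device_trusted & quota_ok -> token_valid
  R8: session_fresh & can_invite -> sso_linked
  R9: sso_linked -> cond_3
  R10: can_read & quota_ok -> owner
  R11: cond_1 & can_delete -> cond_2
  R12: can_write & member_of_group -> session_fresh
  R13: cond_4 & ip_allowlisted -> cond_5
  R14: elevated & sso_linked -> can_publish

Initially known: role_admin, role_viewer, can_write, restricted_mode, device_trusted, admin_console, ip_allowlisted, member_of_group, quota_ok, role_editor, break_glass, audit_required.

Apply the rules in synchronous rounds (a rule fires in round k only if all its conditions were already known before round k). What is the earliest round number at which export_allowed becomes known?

Round 1 fires R1, R2, R5, R7, R12, giving can_read, can_invite, mfa_enrolled, token_valid, session_fresh.
Round 2 fires R4, R8, R10, giving elevated, sso_linked, owner.
Round 3 fires R6, R9, R14, giving can_delete, cond_3, can_publish.
Round 4 fires R3, giving export_allowed.
export_allowed first appears in round 4.

4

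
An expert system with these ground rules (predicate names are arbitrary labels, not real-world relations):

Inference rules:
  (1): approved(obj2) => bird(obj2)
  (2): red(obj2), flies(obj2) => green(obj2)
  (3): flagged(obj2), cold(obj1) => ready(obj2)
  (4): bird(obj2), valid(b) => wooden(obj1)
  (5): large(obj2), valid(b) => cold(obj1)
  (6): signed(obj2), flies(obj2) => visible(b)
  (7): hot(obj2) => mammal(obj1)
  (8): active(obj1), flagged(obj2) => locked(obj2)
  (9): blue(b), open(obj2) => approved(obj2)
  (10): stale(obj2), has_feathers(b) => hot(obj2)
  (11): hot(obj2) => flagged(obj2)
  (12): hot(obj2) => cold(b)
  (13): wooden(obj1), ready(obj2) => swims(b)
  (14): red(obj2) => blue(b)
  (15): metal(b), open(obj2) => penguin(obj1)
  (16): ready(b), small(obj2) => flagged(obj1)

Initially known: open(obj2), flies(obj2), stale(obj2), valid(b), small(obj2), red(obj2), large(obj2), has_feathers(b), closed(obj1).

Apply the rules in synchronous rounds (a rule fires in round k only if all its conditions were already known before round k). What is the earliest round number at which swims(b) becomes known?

5

[1] (2) [red(obj2), flies(obj2) => green(obj2)]; (5) [large(obj2), valid(b) => cold(obj1)]; (10) [stale(obj2), has_feathers(b) => hot(obj2)]; (14) [red(obj2) => blue(b)]. ⇒ new: green(obj2), cold(obj1), hot(obj2), blue(b).
[2] (7) [hot(obj2) => mammal(obj1)]; (9) [blue(b), open(obj2) => approved(obj2)]; (11) [hot(obj2) => flagged(obj2)]; (12) [hot(obj2) => cold(b)]. ⇒ new: mammal(obj1), approved(obj2), flagged(obj2), cold(b).
[3] (1) [approved(obj2) => bird(obj2)]; (3) [flagged(obj2), cold(obj1) => ready(obj2)]. ⇒ new: bird(obj2), ready(obj2).
[4] (4) [bird(obj2), valid(b) => wooden(obj1)]. ⇒ new: wooden(obj1).
[5] (13) [wooden(obj1), ready(obj2) => swims(b)]. ⇒ new: swims(b).
swims(b) first appears in round 5.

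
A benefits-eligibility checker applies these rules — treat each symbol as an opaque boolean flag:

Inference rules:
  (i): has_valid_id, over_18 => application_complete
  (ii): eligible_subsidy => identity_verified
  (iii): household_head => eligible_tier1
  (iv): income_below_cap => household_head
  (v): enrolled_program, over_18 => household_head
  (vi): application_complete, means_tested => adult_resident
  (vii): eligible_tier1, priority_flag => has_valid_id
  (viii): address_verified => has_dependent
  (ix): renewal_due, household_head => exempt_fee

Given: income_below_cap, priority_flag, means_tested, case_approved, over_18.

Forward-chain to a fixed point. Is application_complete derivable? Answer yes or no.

Round 1: (iv) [income_below_cap => household_head]. Adds household_head.
Round 2: (iii) [household_head => eligible_tier1]. Adds eligible_tier1.
Round 3: (vii) [eligible_tier1, priority_flag => has_valid_id]. Adds has_valid_id.
Round 4: (i) [has_valid_id, over_18 => application_complete]. Adds application_complete.
Round 5: (vi) [application_complete, means_tested => adult_resident]. Adds adult_resident.
application_complete appears in round 4, so it is derivable.

yes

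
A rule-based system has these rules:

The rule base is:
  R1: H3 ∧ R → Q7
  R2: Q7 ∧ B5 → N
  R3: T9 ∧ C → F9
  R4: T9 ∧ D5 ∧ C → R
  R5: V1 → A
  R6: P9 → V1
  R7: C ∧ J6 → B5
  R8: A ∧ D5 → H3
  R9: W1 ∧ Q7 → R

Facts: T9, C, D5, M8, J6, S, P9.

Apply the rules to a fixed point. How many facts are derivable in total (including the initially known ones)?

15

[1] R3 [T9 ∧ C → F9]; R4 [T9 ∧ D5 ∧ C → R]; R6 [P9 → V1]; R7 [C ∧ J6 → B5]. ⇒ new: F9, R, V1, B5.
[2] R5 [V1 → A]. ⇒ new: A.
[3] R8 [A ∧ D5 → H3]. ⇒ new: H3.
[4] R1 [H3 ∧ R → Q7]. ⇒ new: Q7.
[5] R2 [Q7 ∧ B5 → N]. ⇒ new: N.
Closure: {A, B5, C, D5, F9, H3, J6, M8, N, P9, Q7, R, S, T9, V1} — 15 facts.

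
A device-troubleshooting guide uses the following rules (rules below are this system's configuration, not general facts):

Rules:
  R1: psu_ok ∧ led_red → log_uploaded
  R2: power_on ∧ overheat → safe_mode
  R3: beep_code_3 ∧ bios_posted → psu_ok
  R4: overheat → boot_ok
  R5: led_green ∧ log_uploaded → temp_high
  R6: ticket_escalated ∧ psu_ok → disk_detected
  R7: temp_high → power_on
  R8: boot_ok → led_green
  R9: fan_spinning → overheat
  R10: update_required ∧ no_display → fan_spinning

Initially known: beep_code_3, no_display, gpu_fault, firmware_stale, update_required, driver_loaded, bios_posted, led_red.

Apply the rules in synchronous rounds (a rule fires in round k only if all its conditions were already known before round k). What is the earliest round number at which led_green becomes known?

4

Round 1: R3 [beep_code_3 ∧ bios_posted → psu_ok]; R10 [update_required ∧ no_display → fan_spinning]. Adds psu_ok, fan_spinning.
Round 2: R1 [psu_ok ∧ led_red → log_uploaded]; R9 [fan_spinning → overheat]. Adds log_uploaded, overheat.
Round 3: R4 [overheat → boot_ok]. Adds boot_ok.
Round 4: R8 [boot_ok → led_green]. Adds led_green.
led_green first appears in round 4.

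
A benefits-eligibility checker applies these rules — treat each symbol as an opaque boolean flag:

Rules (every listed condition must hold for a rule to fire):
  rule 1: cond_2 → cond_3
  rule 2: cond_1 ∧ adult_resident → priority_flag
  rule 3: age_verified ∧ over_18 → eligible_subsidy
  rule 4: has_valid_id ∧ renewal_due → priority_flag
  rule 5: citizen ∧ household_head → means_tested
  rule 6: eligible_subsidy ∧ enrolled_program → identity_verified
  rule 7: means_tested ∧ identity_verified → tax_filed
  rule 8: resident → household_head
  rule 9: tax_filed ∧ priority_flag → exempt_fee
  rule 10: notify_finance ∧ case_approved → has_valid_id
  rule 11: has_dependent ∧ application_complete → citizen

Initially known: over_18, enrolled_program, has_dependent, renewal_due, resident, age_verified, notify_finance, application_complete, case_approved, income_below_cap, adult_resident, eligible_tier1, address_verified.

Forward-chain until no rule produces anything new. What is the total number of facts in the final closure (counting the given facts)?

Round 1: rule 3 [age_verified ∧ over_18 → eligible_subsidy]; rule 8 [resident → household_head]; rule 10 [notify_finance ∧ case_approved → has_valid_id]; rule 11 [has_dependent ∧ application_complete → citizen]. Adds eligible_subsidy, household_head, has_valid_id, citizen.
Round 2: rule 4 [has_valid_id ∧ renewal_due → priority_flag]; rule 5 [citizen ∧ household_head → means_tested]; rule 6 [eligible_subsidy ∧ enrolled_program → identity_verified]. Adds priority_flag, means_tested, identity_verified.
Round 3: rule 7 [means_tested ∧ identity_verified → tax_filed]. Adds tax_filed.
Round 4: rule 9 [tax_filed ∧ priority_flag → exempt_fee]. Adds exempt_fee.
Closure: {address_verified, adult_resident, age_verified, application_complete, case_approved, citizen, eligible_subsidy, eligible_tier1, enrolled_program, exempt_fee, has_dependent, has_valid_id, household_head, identity_verified, income_below_cap, means_tested, notify_finance, over_18, priority_flag, renewal_due, resident, tax_filed} — 22 facts.

22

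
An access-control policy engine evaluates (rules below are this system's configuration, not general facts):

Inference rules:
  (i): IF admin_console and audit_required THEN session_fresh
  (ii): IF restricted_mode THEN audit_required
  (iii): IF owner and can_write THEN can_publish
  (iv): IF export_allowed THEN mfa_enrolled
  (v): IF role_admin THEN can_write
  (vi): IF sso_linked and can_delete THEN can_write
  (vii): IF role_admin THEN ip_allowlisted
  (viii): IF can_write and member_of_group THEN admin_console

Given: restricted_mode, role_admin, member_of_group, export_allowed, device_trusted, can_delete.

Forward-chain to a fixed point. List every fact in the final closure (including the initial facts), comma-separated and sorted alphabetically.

admin_console, audit_required, can_delete, can_write, device_trusted, export_allowed, ip_allowlisted, member_of_group, mfa_enrolled, restricted_mode, role_admin, session_fresh

[1] (ii) [IF restricted_mode THEN audit_required]; (iv) [IF export_allowed THEN mfa_enrolled]; (v) [IF role_admin THEN can_write]; (vii) [IF role_admin THEN ip_allowlisted]. ⇒ new: audit_required, mfa_enrolled, can_write, ip_allowlisted.
[2] (viii) [IF can_write and member_of_group THEN admin_console]. ⇒ new: admin_console.
[3] (i) [IF admin_console and audit_required THEN session_fresh]. ⇒ new: session_fresh.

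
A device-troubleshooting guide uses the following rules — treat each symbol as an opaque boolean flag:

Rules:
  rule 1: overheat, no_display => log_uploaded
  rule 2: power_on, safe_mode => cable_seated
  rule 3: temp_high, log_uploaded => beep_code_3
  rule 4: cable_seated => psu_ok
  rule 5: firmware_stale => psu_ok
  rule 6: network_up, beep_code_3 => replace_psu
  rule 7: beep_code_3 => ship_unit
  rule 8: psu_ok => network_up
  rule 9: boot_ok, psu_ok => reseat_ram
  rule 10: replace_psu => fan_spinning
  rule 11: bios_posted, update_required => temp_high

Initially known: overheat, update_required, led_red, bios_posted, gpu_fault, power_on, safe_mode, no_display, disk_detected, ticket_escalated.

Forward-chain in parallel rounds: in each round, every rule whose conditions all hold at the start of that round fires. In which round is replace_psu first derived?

[1] rule 1 [overheat, no_display => log_uploaded]; rule 2 [power_on, safe_mode => cable_seated]; rule 11 [bios_posted, update_required => temp_high]. ⇒ new: log_uploaded, cable_seated, temp_high.
[2] rule 3 [temp_high, log_uploaded => beep_code_3]; rule 4 [cable_seated => psu_ok]. ⇒ new: beep_code_3, psu_ok.
[3] rule 7 [beep_code_3 => ship_unit]; rule 8 [psu_ok => network_up]. ⇒ new: ship_unit, network_up.
[4] rule 6 [network_up, beep_code_3 => replace_psu]. ⇒ new: replace_psu.
replace_psu first appears in round 4.

4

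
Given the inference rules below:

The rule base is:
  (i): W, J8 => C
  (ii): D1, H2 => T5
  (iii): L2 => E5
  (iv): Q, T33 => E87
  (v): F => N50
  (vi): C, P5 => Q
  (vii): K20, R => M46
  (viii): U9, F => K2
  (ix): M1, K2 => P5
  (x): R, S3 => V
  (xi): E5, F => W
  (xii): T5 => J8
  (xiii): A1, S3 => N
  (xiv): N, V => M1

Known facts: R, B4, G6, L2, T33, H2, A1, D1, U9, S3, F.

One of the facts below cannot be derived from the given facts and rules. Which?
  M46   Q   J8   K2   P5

M46

Round 1: (ii) [D1, H2 => T5]; (iii) [L2 => E5]; (v) [F => N50]; (viii) [U9, F => K2]; (x) [R, S3 => V]; (xiii) [A1, S3 => N]. New: T5, E5, N50, K2, V, N.
Round 2: (xi) [E5, F => W]; (xii) [T5 => J8]; (xiv) [N, V => M1]. New: W, J8, M1.
Round 3: (i) [W, J8 => C]; (ix) [M1, K2 => P5]. New: C, P5.
Round 4: (vi) [C, P5 => Q]. New: Q.
Round 5: (iv) [Q, T33 => E87]. New: E87.
Derived: K2 (round 1), P5 (round 3), J8 (round 2), Q (round 4). M46 never appears in any round.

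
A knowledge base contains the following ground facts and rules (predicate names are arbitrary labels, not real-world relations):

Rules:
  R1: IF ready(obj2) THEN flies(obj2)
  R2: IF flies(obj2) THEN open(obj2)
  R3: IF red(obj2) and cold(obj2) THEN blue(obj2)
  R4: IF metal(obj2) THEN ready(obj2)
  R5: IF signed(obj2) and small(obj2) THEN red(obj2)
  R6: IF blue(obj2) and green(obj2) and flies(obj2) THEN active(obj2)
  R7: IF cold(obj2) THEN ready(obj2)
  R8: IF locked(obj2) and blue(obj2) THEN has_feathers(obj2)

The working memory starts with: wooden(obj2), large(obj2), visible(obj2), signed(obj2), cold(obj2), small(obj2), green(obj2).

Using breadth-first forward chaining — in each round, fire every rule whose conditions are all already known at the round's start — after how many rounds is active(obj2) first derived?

3

Round 1 fires R5, R7, giving red(obj2), ready(obj2).
Round 2 fires R1, R3, giving flies(obj2), blue(obj2).
Round 3 fires R2, R6, giving open(obj2), active(obj2).
active(obj2) first appears in round 3.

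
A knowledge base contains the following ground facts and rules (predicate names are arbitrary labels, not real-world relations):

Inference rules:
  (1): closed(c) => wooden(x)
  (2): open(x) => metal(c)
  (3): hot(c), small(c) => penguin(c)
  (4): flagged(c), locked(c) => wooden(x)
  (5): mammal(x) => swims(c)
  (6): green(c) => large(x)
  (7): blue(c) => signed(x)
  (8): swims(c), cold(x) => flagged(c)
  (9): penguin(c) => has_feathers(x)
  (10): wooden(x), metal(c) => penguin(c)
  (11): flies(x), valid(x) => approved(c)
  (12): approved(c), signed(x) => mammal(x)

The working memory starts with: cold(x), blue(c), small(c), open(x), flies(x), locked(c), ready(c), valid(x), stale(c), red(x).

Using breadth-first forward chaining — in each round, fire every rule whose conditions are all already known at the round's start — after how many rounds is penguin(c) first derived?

6

Round 1: (2) [open(x) => metal(c)]; (7) [blue(c) => signed(x)]; (11) [flies(x), valid(x) => approved(c)]. New: metal(c), signed(x), approved(c).
Round 2: (12) [approved(c), signed(x) => mammal(x)]. New: mammal(x).
Round 3: (5) [mammal(x) => swims(c)]. New: swims(c).
Round 4: (8) [swims(c), cold(x) => flagged(c)]. New: flagged(c).
Round 5: (4) [flagged(c), locked(c) => wooden(x)]. New: wooden(x).
Round 6: (10) [wooden(x), metal(c) => penguin(c)]. New: penguin(c).
penguin(c) first appears in round 6.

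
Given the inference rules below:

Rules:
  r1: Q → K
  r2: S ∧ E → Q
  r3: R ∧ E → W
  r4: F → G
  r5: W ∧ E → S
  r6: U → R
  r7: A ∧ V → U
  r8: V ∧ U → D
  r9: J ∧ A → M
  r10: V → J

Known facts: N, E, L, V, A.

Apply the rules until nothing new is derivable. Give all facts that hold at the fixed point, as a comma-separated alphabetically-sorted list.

A, D, E, J, K, L, M, N, Q, R, S, U, V, W

[1] r7 [A ∧ V → U]; r10 [V → J]. ⇒ new: U, J.
[2] r6 [U → R]; r8 [V ∧ U → D]; r9 [J ∧ A → M]. ⇒ new: R, D, M.
[3] r3 [R ∧ E → W]. ⇒ new: W.
[4] r5 [W ∧ E → S]. ⇒ new: S.
[5] r2 [S ∧ E → Q]. ⇒ new: Q.
[6] r1 [Q → K]. ⇒ new: K.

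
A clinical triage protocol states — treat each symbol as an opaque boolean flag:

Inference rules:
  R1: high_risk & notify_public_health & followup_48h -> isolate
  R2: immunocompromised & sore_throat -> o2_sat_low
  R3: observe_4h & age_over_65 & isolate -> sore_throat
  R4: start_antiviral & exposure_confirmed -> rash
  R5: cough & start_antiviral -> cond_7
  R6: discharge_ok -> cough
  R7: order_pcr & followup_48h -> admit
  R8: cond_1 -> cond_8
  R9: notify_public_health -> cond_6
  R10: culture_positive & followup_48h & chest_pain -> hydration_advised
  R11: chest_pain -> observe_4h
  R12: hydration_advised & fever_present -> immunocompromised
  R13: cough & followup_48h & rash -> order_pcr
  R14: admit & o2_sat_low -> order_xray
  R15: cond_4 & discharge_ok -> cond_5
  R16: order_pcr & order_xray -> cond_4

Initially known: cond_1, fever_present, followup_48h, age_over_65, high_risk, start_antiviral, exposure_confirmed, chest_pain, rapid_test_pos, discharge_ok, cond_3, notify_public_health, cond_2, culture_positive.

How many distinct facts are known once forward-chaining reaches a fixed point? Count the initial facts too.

Round 1: R1 [high_risk & notify_public_health & followup_48h -> isolate]; R4 [start_antiviral & exposure_confirmed -> rash]; R6 [discharge_ok -> cough]; R8 [cond_1 -> cond_8]; R9 [notify_public_health -> cond_6]; R10 [culture_positive & followup_48h & chest_pain -> hydration_advised]; R11 [chest_pain -> observe_4h]. New: isolate, rash, cough, cond_8, cond_6, hydration_advised, observe_4h.
Round 2: R3 [observe_4h & age_over_65 & isolate -> sore_throat]; R5 [cough & start_antiviral -> cond_7]; R12 [hydration_advised & fever_present -> immunocompromised]; R13 [cough & followup_48h & rash -> order_pcr]. New: sore_throat, cond_7, immunocompromised, order_pcr.
Round 3: R2 [immunocompromised & sore_throat -> o2_sat_low]; R7 [order_pcr & followup_48h -> admit]. New: o2_sat_low, admit.
Round 4: R14 [admit & o2_sat_low -> order_xray]. New: order_xray.
Round 5: R16 [order_pcr & order_xray -> cond_4]. New: cond_4.
Round 6: R15 [cond_4 & discharge_ok -> cond_5]. New: cond_5.
Closure: {admit, age_over_65, chest_pain, cond_1, cond_2, cond_3, cond_4, cond_5, cond_6, cond_7, cond_8, cough, culture_positive, discharge_ok, exposure_confirmed, fever_present, followup_48h, high_risk, hydration_advised, immunocompromised, isolate, notify_public_health, o2_sat_low, observe_4h, order_pcr, order_xray, rapid_test_pos, rash, sore_throat, start_antiviral} — 30 facts.

30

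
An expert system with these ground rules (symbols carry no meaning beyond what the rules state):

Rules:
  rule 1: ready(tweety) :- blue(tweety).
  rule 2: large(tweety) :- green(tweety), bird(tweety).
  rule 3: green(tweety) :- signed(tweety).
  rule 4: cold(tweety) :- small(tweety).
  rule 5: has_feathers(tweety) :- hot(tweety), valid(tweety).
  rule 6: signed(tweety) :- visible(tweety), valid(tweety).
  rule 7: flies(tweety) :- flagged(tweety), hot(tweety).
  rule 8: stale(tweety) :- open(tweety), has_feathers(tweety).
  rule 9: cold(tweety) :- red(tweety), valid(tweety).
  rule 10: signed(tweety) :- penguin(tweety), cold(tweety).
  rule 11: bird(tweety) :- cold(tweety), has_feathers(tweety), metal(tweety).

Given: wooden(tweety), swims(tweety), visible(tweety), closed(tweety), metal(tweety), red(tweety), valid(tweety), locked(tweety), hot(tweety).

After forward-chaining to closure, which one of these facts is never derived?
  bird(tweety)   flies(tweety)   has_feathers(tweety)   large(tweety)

Round 1: rule 5 [has_feathers(tweety) :- hot(tweety), valid(tweety).]; rule 6 [signed(tweety) :- visible(tweety), valid(tweety).]; rule 9 [cold(tweety) :- red(tweety), valid(tweety).]. Adds has_feathers(tweety), signed(tweety), cold(tweety).
Round 2: rule 3 [green(tweety) :- signed(tweety).]; rule 11 [bird(tweety) :- cold(tweety), has_feathers(tweety), metal(tweety).]. Adds green(tweety), bird(tweety).
Round 3: rule 2 [large(tweety) :- green(tweety), bird(tweety).]. Adds large(tweety).
Derived: has_feathers(tweety) (round 1), bird(tweety) (round 2), large(tweety) (round 3). flies(tweety) never appears in any round.

flies(tweety)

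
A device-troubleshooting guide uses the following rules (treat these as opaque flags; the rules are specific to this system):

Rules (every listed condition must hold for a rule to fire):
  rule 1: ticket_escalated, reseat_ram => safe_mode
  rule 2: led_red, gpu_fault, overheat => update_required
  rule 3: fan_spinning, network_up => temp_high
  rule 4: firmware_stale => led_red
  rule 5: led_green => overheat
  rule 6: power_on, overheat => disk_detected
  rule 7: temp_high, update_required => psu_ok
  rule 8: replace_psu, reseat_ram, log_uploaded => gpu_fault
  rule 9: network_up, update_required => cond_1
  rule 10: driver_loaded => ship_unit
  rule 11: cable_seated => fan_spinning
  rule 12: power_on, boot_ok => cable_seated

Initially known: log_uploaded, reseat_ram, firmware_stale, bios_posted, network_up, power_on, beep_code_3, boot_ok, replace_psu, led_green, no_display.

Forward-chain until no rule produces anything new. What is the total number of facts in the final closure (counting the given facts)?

Round 1 fires rule 4, rule 5, rule 8, rule 12, giving led_red, overheat, gpu_fault, cable_seated.
Round 2 fires rule 2, rule 6, rule 11, giving update_required, disk_detected, fan_spinning.
Round 3 fires rule 3, rule 9, giving temp_high, cond_1.
Round 4 fires rule 7, giving psu_ok.
Closure: {beep_code_3, bios_posted, boot_ok, cable_seated, cond_1, disk_detected, fan_spinning, firmware_stale, gpu_fault, led_green, led_red, log_uploaded, network_up, no_display, overheat, power_on, psu_ok, replace_psu, reseat_ram, temp_high, update_required} — 21 facts.

21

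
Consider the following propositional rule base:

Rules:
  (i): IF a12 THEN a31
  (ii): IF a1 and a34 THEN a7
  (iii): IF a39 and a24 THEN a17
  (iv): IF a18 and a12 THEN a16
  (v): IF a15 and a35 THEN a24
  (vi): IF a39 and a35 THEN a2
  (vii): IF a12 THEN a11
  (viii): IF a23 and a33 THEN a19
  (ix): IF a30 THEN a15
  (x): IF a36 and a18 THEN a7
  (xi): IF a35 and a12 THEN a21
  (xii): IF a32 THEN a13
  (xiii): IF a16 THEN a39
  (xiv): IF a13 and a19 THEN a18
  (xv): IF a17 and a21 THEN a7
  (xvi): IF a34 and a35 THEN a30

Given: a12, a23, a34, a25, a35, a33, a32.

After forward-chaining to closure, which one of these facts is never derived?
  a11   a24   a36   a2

a36

[1] (i) [IF a12 THEN a31]; (vii) [IF a12 THEN a11]; (viii) [IF a23 and a33 THEN a19]; (xi) [IF a35 and a12 THEN a21]; (xii) [IF a32 THEN a13]; (xvi) [IF a34 and a35 THEN a30]. ⇒ new: a31, a11, a19, a21, a13, a30.
[2] (ix) [IF a30 THEN a15]; (xiv) [IF a13 and a19 THEN a18]. ⇒ new: a15, a18.
[3] (iv) [IF a18 and a12 THEN a16]; (v) [IF a15 and a35 THEN a24]. ⇒ new: a16, a24.
[4] (xiii) [IF a16 THEN a39]. ⇒ new: a39.
[5] (iii) [IF a39 and a24 THEN a17]; (vi) [IF a39 and a35 THEN a2]. ⇒ new: a17, a2.
[6] (xv) [IF a17 and a21 THEN a7]. ⇒ new: a7.
Derived: a11 (round 1), a24 (round 3), a2 (round 5). a36 never appears in any round.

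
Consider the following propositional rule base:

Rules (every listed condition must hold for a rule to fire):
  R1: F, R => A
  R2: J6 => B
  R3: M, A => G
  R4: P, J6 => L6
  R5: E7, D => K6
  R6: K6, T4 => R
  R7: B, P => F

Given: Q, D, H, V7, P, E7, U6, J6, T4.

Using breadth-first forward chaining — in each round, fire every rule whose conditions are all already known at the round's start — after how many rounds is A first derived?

3

Round 1 fires R2, R4, R5, giving B, L6, K6.
Round 2 fires R6, R7, giving R, F.
Round 3 fires R1, giving A.
A first appears in round 3.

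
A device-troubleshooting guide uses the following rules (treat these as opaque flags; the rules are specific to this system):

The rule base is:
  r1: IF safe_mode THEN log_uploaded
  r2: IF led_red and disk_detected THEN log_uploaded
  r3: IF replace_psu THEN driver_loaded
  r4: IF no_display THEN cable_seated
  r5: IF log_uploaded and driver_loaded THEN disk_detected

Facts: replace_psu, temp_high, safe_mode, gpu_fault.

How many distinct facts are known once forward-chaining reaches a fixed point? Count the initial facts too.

Round 1 — r1, r3, derive log_uploaded, driver_loaded.
Round 2 — r5, derive disk_detected.
Closure: {disk_detected, driver_loaded, gpu_fault, log_uploaded, replace_psu, safe_mode, temp_high} — 7 facts.

7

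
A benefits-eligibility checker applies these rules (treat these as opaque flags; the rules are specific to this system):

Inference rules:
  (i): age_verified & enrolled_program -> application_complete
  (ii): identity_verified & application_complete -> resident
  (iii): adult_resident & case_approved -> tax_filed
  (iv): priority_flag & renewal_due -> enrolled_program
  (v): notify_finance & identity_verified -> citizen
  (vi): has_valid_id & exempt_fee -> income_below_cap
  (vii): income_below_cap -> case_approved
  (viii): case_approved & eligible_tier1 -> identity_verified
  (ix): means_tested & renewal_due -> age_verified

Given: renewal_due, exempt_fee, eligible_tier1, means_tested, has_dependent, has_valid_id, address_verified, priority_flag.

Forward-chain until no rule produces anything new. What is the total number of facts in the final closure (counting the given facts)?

Round 1 — (iv), (vi), (ix), derive enrolled_program, income_below_cap, age_verified.
Round 2 — (i), (vii), derive application_complete, case_approved.
Round 3 — (viii), derive identity_verified.
Round 4 — (ii), derive resident.
Closure: {address_verified, age_verified, application_complete, case_approved, eligible_tier1, enrolled_program, exempt_fee, has_dependent, has_valid_id, identity_verified, income_below_cap, means_tested, priority_flag, renewal_due, resident} — 15 facts.

15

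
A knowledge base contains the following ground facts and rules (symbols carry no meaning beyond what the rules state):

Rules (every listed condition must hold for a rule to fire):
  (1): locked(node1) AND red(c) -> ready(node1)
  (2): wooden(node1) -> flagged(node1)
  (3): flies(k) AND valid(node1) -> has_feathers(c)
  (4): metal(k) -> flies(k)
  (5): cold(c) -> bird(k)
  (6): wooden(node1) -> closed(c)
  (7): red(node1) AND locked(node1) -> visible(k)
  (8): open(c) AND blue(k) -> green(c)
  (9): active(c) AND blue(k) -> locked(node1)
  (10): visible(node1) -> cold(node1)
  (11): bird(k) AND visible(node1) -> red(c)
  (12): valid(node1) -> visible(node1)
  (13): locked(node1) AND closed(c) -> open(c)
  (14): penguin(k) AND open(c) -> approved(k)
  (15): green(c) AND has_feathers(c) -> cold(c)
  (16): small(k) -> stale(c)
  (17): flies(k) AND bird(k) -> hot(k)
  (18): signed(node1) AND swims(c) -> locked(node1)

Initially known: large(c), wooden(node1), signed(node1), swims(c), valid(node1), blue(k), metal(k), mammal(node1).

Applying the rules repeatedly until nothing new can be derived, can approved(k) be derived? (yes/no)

no

[1] (2) [wooden(node1) -> flagged(node1)]; (4) [metal(k) -> flies(k)]; (6) [wooden(node1) -> closed(c)]; (12) [valid(node1) -> visible(node1)]; (18) [signed(node1) AND swims(c) -> locked(node1)]. ⇒ new: flagged(node1), flies(k), closed(c), visible(node1), locked(node1).
[2] (3) [flies(k) AND valid(node1) -> has_feathers(c)]; (10) [visible(node1) -> cold(node1)]; (13) [locked(node1) AND closed(c) -> open(c)]. ⇒ new: has_feathers(c), cold(node1), open(c).
[3] (8) [open(c) AND blue(k) -> green(c)]. ⇒ new: green(c).
[4] (15) [green(c) AND has_feathers(c) -> cold(c)]. ⇒ new: cold(c).
[5] (5) [cold(c) -> bird(k)]. ⇒ new: bird(k).
[6] (11) [bird(k) AND visible(node1) -> red(c)]; (17) [flies(k) AND bird(k) -> hot(k)]. ⇒ new: red(c), hot(k).
[7] (1) [locked(node1) AND red(c) -> ready(node1)]. ⇒ new: ready(node1).
Fixed point reached. approved(k) is concluded only by (14); (14) needs penguin(k) (never derived).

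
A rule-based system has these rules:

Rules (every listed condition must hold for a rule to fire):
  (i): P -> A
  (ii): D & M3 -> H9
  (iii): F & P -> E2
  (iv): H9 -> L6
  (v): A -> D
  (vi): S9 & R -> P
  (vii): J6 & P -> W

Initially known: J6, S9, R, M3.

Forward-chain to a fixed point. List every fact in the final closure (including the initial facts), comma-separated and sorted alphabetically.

Round 1 fires (vi), giving P.
Round 2 fires (i), (vii), giving A, W.
Round 3 fires (v), giving D.
Round 4 fires (ii), giving H9.
Round 5 fires (iv), giving L6.

A, D, H9, J6, L6, M3, P, R, S9, W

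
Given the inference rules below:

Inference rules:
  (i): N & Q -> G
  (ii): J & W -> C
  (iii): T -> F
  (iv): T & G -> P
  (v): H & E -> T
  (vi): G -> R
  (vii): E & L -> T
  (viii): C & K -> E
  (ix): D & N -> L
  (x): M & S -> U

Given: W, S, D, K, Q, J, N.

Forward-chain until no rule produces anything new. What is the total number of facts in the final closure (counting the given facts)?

Round 1 — (i), (ii), (ix), derive G, C, L.
Round 2 — (vi), (viii), derive R, E.
Round 3 — (vii), derive T.
Round 4 — (iii), (iv), derive F, P.
Closure: {C, D, E, F, G, J, K, L, N, P, Q, R, S, T, W} — 15 facts.

15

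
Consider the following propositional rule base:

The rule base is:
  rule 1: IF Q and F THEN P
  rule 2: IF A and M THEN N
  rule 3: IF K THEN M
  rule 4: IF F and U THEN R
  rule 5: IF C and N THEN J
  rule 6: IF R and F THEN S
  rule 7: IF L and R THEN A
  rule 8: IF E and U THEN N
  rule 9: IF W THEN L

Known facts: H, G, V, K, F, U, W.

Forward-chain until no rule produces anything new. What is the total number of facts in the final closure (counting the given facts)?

13

Round 1: rule 3 [IF K THEN M]; rule 4 [IF F and U THEN R]; rule 9 [IF W THEN L]. Adds M, R, L.
Round 2: rule 6 [IF R and F THEN S]; rule 7 [IF L and R THEN A]. Adds S, A.
Round 3: rule 2 [IF A and M THEN N]. Adds N.
Closure: {A, F, G, H, K, L, M, N, R, S, U, V, W} — 13 facts.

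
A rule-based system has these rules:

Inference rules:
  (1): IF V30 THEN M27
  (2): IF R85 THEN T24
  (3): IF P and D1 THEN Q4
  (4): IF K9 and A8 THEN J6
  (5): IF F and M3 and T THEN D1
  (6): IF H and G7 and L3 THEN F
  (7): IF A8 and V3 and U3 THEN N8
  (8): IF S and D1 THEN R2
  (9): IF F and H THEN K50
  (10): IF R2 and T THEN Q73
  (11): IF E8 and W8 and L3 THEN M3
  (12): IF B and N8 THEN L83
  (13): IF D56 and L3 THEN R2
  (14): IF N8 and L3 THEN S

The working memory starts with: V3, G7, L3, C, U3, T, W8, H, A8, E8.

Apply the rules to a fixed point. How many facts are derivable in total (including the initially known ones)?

Round 1 fires (6), (7), (11), giving F, N8, M3.
Round 2 fires (5), (9), (14), giving D1, K50, S.
Round 3 fires (8), giving R2.
Round 4 fires (10), giving Q73.
Closure: {A8, C, D1, E8, F, G7, H, K50, L3, M3, N8, Q73, R2, S, T, U3, V3, W8} — 18 facts.

18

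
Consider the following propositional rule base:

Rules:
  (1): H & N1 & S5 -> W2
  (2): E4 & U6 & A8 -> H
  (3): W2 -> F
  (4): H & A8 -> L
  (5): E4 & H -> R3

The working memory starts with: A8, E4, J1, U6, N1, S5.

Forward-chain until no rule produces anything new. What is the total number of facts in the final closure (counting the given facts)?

[1] (2) [E4 & U6 & A8 -> H]. ⇒ new: H.
[2] (1) [H & N1 & S5 -> W2]; (4) [H & A8 -> L]; (5) [E4 & H -> R3]. ⇒ new: W2, L, R3.
[3] (3) [W2 -> F]. ⇒ new: F.
Closure: {A8, E4, F, H, J1, L, N1, R3, S5, U6, W2} — 11 facts.

11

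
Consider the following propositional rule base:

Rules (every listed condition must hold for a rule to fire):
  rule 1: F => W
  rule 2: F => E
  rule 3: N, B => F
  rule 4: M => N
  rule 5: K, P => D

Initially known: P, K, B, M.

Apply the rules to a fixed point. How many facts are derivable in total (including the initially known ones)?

9

Round 1: rule 4 [M => N]; rule 5 [K, P => D]. New: N, D.
Round 2: rule 3 [N, B => F]. New: F.
Round 3: rule 1 [F => W]; rule 2 [F => E]. New: W, E.
Closure: {B, D, E, F, K, M, N, P, W} — 9 facts.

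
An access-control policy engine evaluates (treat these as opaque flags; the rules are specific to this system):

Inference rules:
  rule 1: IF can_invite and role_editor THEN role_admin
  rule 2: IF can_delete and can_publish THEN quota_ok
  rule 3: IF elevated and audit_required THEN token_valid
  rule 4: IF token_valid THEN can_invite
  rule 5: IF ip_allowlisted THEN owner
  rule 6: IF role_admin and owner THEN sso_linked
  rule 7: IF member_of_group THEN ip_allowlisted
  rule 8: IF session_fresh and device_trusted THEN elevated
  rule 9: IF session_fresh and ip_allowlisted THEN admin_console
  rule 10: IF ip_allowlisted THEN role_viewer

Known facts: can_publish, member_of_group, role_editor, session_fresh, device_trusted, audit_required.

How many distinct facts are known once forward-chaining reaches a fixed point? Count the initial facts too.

15

Round 1 — rule 7, rule 8, derive ip_allowlisted, elevated.
Round 2 — rule 3, rule 5, rule 9, rule 10, derive token_valid, owner, admin_console, role_viewer.
Round 3 — rule 4, derive can_invite.
Round 4 — rule 1, derive role_admin.
Round 5 — rule 6, derive sso_linked.
Closure: {admin_console, audit_required, can_invite, can_publish, device_trusted, elevated, ip_allowlisted, member_of_group, owner, role_admin, role_editor, role_viewer, session_fresh, sso_linked, token_valid} — 15 facts.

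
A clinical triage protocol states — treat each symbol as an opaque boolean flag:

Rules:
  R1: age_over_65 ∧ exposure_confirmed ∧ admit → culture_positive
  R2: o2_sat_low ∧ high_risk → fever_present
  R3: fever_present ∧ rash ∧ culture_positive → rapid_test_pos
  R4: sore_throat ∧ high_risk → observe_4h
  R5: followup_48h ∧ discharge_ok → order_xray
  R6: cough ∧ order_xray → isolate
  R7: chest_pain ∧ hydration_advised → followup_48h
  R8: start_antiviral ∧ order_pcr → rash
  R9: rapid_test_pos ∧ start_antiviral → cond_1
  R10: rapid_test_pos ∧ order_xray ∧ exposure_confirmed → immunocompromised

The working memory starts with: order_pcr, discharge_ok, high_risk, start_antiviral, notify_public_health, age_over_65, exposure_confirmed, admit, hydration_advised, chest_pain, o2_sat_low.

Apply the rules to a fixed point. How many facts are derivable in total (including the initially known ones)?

19

Round 1 fires R1, R2, R7, R8, giving culture_positive, fever_present, followup_48h, rash.
Round 2 fires R3, R5, giving rapid_test_pos, order_xray.
Round 3 fires R9, R10, giving cond_1, immunocompromised.
Closure: {admit, age_over_65, chest_pain, cond_1, culture_positive, discharge_ok, exposure_confirmed, fever_present, followup_48h, high_risk, hydration_advised, immunocompromised, notify_public_health, o2_sat_low, order_pcr, order_xray, rapid_test_pos, rash, start_antiviral} — 19 facts.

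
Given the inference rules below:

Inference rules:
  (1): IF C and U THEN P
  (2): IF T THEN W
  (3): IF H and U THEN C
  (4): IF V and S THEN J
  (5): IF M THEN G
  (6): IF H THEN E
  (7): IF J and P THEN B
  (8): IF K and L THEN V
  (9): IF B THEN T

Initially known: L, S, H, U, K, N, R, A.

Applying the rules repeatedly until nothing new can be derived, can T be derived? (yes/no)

yes

Round 1: (3) [IF H and U THEN C]; (6) [IF H THEN E]; (8) [IF K and L THEN V]. New: C, E, V.
Round 2: (1) [IF C and U THEN P]; (4) [IF V and S THEN J]. New: P, J.
Round 3: (7) [IF J and P THEN B]. New: B.
Round 4: (9) [IF B THEN T]. New: T.
Round 5: (2) [IF T THEN W]. New: W.
T appears in round 4, so it is derivable.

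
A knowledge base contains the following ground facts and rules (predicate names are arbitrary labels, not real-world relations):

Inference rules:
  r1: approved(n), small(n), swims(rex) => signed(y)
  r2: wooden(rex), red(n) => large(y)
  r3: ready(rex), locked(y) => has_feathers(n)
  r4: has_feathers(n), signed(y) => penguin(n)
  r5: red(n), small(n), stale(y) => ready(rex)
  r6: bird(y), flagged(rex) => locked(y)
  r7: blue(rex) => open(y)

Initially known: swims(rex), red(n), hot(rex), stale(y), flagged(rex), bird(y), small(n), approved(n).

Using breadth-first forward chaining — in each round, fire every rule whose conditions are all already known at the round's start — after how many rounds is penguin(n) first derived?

3

Round 1 fires r1, r5, r6, giving signed(y), ready(rex), locked(y).
Round 2 fires r3, giving has_feathers(n).
Round 3 fires r4, giving penguin(n).
penguin(n) first appears in round 3.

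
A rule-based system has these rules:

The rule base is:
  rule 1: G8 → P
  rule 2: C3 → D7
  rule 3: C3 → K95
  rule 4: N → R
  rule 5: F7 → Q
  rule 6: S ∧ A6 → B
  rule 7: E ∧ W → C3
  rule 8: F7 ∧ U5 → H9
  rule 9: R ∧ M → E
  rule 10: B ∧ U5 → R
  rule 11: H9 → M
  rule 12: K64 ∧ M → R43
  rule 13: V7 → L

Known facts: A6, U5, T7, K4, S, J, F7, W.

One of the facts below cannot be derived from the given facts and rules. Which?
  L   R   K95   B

L

Round 1: rule 5 [F7 → Q]; rule 6 [S ∧ A6 → B]; rule 8 [F7 ∧ U5 → H9]. New: Q, B, H9.
Round 2: rule 10 [B ∧ U5 → R]; rule 11 [H9 → M]. New: R, M.
Round 3: rule 9 [R ∧ M → E]. New: E.
Round 4: rule 7 [E ∧ W → C3]. New: C3.
Round 5: rule 2 [C3 → D7]; rule 3 [C3 → K95]. New: D7, K95.
Derived: K95 (round 5), R (round 2), B (round 1). L never appears in any round.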